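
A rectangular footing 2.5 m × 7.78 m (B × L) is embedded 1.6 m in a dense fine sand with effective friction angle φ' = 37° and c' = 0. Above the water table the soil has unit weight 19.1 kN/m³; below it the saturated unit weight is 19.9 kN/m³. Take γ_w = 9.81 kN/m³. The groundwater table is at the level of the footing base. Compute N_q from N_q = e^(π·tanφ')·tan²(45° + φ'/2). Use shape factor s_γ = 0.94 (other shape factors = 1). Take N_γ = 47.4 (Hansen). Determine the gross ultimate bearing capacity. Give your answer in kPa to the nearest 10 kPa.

tan37° = 0.7536, so N_q = e^(π×0.7536)·tan²(63.5°) = 10.669 × 4.023 = 42.92.
Overburden at base level: q = 19.1 × 1.6 = 30.56 kPa.
Below the base the soil is submerged, so the ½γBN_γ term uses γ' = 19.9 − 9.81 = 10.09 kN/m³.
Surcharge term q·N_q = 30.56 × 42.92 = 1311.6 kPa; self-weight term 0.5·γ·B·N_γ·s_γ = 0.5 × 10.09 × 2.5 × 47.4 × 0.94 = 561.96 kPa.
q_ult = 1311.6 + 561.96 = 1873.6 kPa.

q_ult ≈ 1870 kPa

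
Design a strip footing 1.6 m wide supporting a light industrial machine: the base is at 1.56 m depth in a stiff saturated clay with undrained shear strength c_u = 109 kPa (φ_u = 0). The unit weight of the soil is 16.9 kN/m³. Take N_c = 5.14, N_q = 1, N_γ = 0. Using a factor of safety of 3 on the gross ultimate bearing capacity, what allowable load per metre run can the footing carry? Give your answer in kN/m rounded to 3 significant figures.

≈ 313 kN/m

Effective surcharge at the founding depth q = γ·D_f = 16.9 × 1.56 = 26.364 kPa.
q_ult = c·N_c + q·N_q
     = 109 × 5.14 + 26.364 × 1
     = 560.26 + 26.364 = 586.62 kPa.
Gross allowable pressure q_all = 586.62 / 3 = 195.54 kPa.
Allowable wall load = q_all × B = 195.54 × 1.6 = 312.87 kN per metre run.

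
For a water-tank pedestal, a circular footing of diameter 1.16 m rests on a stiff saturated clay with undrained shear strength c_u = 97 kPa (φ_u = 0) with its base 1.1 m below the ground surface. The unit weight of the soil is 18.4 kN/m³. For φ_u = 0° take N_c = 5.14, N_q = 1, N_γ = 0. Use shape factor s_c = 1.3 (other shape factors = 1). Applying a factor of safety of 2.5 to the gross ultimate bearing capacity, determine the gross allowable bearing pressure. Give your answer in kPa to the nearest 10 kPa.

Overburden at base level: q = 18.4 × 1.1 = 20.24 kPa.
Cohesion term c·N_c·s_c = 97 × 5.14 × 1.3 = 648.15 kPa; surcharge term q·N_q = 20.24 × 1 = 20.24 kPa.
q_ult = 648.15 + 20.24 = 668.39 kPa.
q_all = q_ult / FS = 668.39 / 2.5 = 267.36 kPa.

q_all ≈ 270 kPa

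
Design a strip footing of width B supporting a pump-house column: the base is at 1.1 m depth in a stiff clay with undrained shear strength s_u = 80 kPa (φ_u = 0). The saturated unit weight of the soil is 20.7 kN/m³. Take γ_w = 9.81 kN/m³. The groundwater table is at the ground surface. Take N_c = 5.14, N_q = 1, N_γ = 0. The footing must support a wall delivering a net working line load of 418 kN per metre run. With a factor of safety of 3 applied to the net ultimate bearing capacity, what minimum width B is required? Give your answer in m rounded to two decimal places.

With the water table at the surface the whole profile is submerged: γ' = 20.7 − 9.81 = 10.89 kN/m³, so q = γ'·D_f = 11.979 kPa.
q_ult = c·N_c + q·N_q
     = 80 × 5.14 + 11.979 × 1
     = 411.2 + 11.979 = 423.18 kPa.
For φ = 0 the ½γBN_γ term vanishes, so q_ult is independent of B. q_net = 423.18 − 11.979 = 411.2 kPa; q_all(net) = 411.2/3 = 137.07 kPa.
Required width B = w / q_all(net) = 418 / 137.07 = 3.05 m.

B = 3.05 m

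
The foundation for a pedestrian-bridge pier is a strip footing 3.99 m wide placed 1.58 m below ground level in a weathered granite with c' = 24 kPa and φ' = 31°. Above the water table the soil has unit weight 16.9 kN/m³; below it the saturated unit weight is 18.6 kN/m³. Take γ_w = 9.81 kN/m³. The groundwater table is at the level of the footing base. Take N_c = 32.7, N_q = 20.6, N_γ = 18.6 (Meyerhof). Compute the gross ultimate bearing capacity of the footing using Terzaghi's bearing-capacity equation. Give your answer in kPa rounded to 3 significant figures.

q_ult ≈ 1660 kPa

q = γ·D_f = 16.9 × 1.58 = 26.702 kPa.
For the ½γBN_γ term take γ' = 18.6 − 9.81 = 8.79 kN/m³ (soil below base is submerged).
c·N_c = 24 × 32.7 = 784.8 kPa
q·N_q = 26.702 × 20.6 = 550.06 kPa
0.5·γ·B·N_γ = 0.5 × 8.79 × 3.99 × 18.6 = 326.17 kPa
q_ult = 784.8 + 550.06 + 326.17 = 1661 kPa.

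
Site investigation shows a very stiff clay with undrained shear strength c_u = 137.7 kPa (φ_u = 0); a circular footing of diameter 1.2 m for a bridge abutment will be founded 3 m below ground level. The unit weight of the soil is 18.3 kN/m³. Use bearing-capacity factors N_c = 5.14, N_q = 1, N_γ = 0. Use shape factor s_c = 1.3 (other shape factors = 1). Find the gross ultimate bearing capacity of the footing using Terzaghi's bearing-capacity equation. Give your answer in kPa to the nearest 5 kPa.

q_ult ≈ 975 kPa

Overburden at base level: q = 18.3 × 3 = 54.9 kPa.
Cohesion term c·N_c·s_c = 137.7 × 5.14 × 1.3 = 920.11 kPa; surcharge term q·N_q = 54.9 × 1 = 54.9 kPa.
q_ult = 920.11 + 54.9 = 975.01 kPa.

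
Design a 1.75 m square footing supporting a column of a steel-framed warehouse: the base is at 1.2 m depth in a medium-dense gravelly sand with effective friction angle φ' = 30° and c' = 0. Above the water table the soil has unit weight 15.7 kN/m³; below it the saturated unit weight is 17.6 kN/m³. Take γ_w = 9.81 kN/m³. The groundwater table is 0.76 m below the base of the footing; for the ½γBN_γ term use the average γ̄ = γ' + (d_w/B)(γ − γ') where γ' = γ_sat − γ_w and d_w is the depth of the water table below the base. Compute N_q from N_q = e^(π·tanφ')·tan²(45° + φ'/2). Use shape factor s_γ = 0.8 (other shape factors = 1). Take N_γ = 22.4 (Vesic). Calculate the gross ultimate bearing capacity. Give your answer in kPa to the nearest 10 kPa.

tan30° = 0.5774, so N_q = e^(π×0.5774)·tan²(60°) = 6.134 × 3.0 = 18.4.
q = γ·D_f = 15.7 × 1.2 = 18.84 kPa.
γ' = 7.79 kN/m³; averaging over the depth B below the base, γ̄ = γ' + (d_w/B)(γ − γ') = 11.225 kN/m³.
q·N_q = 18.84 × 18.401 = 346.68 kPa
0.5·γ·B·N_γ·s_γ = 0.5 × 11.225 × 1.75 × 22.4 × 0.8 = 176.01 kPa
q_ult = 346.68 + 176.01 = 522.69 kPa.

q_ult ≈ 520 kPa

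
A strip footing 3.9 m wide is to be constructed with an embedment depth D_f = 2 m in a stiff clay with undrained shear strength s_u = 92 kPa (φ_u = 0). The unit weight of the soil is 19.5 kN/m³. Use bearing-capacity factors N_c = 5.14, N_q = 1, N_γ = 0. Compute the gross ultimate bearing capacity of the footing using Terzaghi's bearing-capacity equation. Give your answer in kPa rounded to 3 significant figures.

Effective surcharge at the founding depth q = γ·D_f = 19.5 × 2 = 39 kPa.
q_ult = c·N_c + q·N_q
     = 92 × 5.14 + 39 × 1
     = 472.88 + 39 = 511.88 kPa.

q_ult ≈ 512 kPa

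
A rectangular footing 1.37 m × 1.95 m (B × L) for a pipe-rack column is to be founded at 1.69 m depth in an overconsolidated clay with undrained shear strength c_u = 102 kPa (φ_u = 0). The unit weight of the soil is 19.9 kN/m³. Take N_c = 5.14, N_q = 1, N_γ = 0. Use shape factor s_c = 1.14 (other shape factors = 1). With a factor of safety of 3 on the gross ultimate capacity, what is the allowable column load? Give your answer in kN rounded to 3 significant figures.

P_all ≈ 562 kN

Overburden at base level: q = 19.9 × 1.69 = 33.631 kPa.
Cohesion term c·N_c·s_c = 102 × 5.14 × 1.14 = 597.68 kPa; surcharge term q·N_q = 33.631 × 1 = 33.631 kPa.
q_ult = 597.68 + 33.631 = 631.31 kPa.
Gross allowable pressure q_all = 631.31 / 3 = 210.44 kPa.
Footing area = 2.6715 m², so allowable column load = 210.44 × 2.6715 = 562.18 kN.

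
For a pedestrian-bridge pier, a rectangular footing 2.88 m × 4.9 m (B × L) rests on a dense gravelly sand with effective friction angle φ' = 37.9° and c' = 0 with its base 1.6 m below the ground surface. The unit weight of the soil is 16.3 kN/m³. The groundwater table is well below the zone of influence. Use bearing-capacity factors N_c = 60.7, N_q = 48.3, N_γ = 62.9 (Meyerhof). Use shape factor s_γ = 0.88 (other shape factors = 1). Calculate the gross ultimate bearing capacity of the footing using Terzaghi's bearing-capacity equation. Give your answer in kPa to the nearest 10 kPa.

Overburden at base level: q = 16.3 × 1.6 = 26.08 kPa.
Surcharge term q·N_q = 26.08 × 48.3 = 1259.7 kPa; self-weight term 0.5·γ·B·N_γ·s_γ = 0.5 × 16.3 × 2.88 × 62.9 × 0.88 = 1299.2 kPa.
q_ult = 1259.7 + 1299.2 = 2558.9 kPa.

q_ult ≈ 2560 kPa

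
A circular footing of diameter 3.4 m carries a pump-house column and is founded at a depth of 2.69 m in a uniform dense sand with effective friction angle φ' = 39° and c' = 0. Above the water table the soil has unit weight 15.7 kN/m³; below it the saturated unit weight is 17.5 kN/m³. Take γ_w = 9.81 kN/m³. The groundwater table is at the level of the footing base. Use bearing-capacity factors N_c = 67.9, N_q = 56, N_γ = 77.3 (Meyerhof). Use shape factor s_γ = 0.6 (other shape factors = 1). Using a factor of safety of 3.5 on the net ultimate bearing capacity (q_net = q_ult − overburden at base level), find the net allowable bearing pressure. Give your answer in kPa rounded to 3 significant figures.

Effective surcharge at the founding depth q = γ·D_f = 15.7 × 2.69 = 42.233 kPa.
The water table coincides with the base, so in the self-weight term γ → γ' = 7.69 kN/m³.
q_ult = q·N_q + 0.5·γ·B·N_γ·s_γ
     = 42.233 × 56 + 0.5 × 7.69 × 3.4 × 77.3 × 0.6
     = 2365 + 606.33 = 2971.4 kPa.
q_net = 2971.4 − 42.233 = 2929.1 kPa.
q_all(net) = 2929.1 / 3.5 = 836.9 kPa.

q_all(net) ≈ 837 kPa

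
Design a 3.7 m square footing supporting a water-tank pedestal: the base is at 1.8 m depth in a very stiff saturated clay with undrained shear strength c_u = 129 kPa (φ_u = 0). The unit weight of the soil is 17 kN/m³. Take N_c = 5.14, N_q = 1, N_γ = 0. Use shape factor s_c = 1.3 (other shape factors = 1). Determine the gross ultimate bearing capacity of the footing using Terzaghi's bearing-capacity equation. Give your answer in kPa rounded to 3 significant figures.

q_ult ≈ 893 kPa

Effective surcharge at the founding depth q = γ·D_f = 17 × 1.8 = 30.6 kPa.
q_ult = c·N_c·s_c + q·N_q
     = 129 × 5.14 × 1.3 + 30.6 × 1
     = 861.98 + 30.6 = 892.58 kPa.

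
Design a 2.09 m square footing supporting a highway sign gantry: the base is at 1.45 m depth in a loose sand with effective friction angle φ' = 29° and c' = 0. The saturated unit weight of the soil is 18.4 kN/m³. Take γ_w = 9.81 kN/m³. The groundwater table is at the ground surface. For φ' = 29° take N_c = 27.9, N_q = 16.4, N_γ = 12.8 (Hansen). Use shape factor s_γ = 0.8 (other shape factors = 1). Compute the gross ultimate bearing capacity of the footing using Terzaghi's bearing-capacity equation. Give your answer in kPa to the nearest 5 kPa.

γ' = 18.4 − 9.81 = 8.59 kN/m³ (submerged throughout). q = 8.59 × 1.45 = 12.455 kPa; the same γ' applies in the ½γBN_γ term.
q·N_q = 12.455 × 16.4 = 204.27 kPa
0.5·γ·B·N_γ·s_γ = 0.5 × 8.59 × 2.09 × 12.8 × 0.8 = 91.92 kPa
q_ult = 204.27 + 91.92 = 296.19 kPa.

q_ult ≈ 295 kPa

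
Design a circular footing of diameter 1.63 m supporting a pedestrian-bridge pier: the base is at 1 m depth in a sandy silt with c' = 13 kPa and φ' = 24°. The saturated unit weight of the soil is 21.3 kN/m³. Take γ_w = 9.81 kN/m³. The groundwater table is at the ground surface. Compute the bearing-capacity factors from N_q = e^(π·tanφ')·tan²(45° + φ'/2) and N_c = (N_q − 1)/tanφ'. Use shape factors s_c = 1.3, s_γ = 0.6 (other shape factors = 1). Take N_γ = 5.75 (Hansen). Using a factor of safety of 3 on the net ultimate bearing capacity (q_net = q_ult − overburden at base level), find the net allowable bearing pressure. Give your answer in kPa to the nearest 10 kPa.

q_all(net) ≈ 150 kPa

N_q = e^(π·tan24°)·tan²(57°) = 9.6; N_c = (N_q − 1)/tanφ' = 19.32.
Water table at ground surface, so effective unit weight γ' = 21.3 − 9.81 = 11.49 kN/m³ is used throughout; overburden q = 11.49 × 1 = 11.49 kPa; the same γ' applies in the ½γBN_γ term.
Cohesion term c·N_c·s_c = 13 × 19.324 × 1.3 = 326.57 kPa; surcharge term q·N_q = 11.49 × 9.6034 = 110.34 kPa; self-weight term 0.5·γ·B·N_γ·s_γ = 0.5 × 11.49 × 1.63 × 5.75 × 0.6 = 32.307 kPa.
q_ult = 326.57 + 110.34 + 32.307 = 469.22 kPa.
q_net = 469.22 − 11.49 = 457.73 kPa.
q_all(net) = 457.73 / 3 = 152.58 kPa.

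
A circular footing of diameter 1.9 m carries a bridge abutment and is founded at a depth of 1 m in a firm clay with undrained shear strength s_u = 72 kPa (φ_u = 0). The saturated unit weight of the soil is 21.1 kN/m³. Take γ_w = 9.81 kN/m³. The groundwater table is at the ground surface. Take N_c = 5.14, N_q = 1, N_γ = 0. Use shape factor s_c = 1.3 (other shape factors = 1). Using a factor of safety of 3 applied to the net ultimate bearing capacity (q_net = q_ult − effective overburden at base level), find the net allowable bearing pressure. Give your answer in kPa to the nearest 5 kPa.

q_all(net) ≈ 160 kPa

γ' = 21.1 − 9.81 = 11.29 kN/m³ (submerged throughout). q = 11.29 × 1 = 11.29 kPa.
c·N_c·s_c = 72 × 5.14 × 1.3 = 481.1 kPa
q·N_q = 11.29 × 1 = 11.29 kPa
q_ult = 481.1 + 11.29 = 492.39 kPa.
Net ultimate: q_net = 492.39 − 11.29 = 481.1 kPa.
q_all(net) = 481.1 / 3 = 160.37 kPa.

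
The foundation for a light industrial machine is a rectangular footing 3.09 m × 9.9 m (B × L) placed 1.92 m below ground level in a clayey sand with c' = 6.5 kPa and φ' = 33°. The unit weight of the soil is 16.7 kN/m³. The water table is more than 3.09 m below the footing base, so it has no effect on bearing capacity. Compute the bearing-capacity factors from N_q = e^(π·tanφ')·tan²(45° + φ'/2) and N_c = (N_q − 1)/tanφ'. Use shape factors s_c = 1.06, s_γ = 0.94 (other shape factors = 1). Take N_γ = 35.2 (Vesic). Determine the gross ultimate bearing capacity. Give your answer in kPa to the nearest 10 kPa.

q_ult ≈ 1960 kPa

tan33° = 0.6494, so N_q = e^(π×0.6494)·tan²(61.5°) = 7.692 × 3.392 = 26.09.
N_c = (26.09 − 1)/tan33° = 38.64.
Overburden at base level: q = 16.7 × 1.92 = 32.064 kPa.
Cohesion term c·N_c·s_c = 6.5 × 38.638 × 1.06 = 266.22 kPa; surcharge term q·N_q = 32.064 × 26.092 = 836.61 kPa; self-weight term 0.5·γ·B·N_γ·s_γ = 0.5 × 16.7 × 3.09 × 35.2 × 0.94 = 853.72 kPa.
q_ult = 266.22 + 836.61 + 853.72 = 1956.6 kPa.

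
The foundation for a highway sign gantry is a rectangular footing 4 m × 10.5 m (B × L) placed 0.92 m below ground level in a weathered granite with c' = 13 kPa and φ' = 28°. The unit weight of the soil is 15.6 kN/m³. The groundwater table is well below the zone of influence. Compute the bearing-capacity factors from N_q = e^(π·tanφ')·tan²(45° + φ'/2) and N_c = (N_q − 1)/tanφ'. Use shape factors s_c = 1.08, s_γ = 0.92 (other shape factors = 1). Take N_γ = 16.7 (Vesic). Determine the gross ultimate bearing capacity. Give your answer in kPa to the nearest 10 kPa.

q_ult ≈ 1050 kPa

tan28° = 0.5317, so N_q = e^(π×0.5317)·tan²(59°) = 5.314 × 2.77 = 14.72.
N_c = (14.72 − 1)/tan28° = 25.8.
q = γ·D_f = 15.6 × 0.92 = 14.352 kPa.
c·N_c·s_c = 13 × 25.803 × 1.08 = 362.28 kPa
q·N_q = 14.352 × 14.72 = 211.26 kPa
0.5·γ·B·N_γ·s_γ = 0.5 × 15.6 × 4 × 16.7 × 0.92 = 479.36 kPa
q_ult = 362.28 + 211.26 + 479.36 = 1052.9 kPa.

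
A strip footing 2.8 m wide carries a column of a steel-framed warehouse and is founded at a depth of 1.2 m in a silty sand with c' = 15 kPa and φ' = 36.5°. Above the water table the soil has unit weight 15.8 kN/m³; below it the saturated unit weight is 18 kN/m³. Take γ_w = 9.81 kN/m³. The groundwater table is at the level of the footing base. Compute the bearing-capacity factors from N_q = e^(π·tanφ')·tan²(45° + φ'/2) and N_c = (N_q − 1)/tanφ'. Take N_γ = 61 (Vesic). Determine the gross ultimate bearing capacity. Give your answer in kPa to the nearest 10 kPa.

tan36.5° = 0.74, so N_q = e^(π×0.74)·tan²(63.25°) = 10.223 × 3.936 = 40.24.
N_c = (40.24 − 1)/tan36.5° = 53.03.
Overburden at base level: q = 15.8 × 1.2 = 18.96 kPa.
Below the base the soil is submerged, so the ½γBN_γ term uses γ' = 18 − 9.81 = 8.19 kN/m³.
Cohesion term c·N_c = 15 × 53.029 = 795.44 kPa; surcharge term q·N_q = 18.96 × 40.24 = 762.94 kPa; self-weight term 0.5·γ·B·N_γ = 0.5 × 8.19 × 2.8 × 61 = 699.43 kPa.
q_ult = 795.44 + 762.94 + 699.43 = 2257.8 kPa.

q_ult ≈ 2260 kPa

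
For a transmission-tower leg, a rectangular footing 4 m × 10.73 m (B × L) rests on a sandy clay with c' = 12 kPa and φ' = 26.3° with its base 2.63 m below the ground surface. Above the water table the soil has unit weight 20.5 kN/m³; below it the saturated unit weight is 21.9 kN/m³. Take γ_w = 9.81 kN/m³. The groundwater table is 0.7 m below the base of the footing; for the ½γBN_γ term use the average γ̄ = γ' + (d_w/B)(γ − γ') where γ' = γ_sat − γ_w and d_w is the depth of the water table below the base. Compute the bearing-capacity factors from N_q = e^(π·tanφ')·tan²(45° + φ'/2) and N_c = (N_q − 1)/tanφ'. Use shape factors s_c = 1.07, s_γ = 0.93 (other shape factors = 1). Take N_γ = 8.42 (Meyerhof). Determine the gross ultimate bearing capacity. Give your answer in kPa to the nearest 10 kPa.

tan26.3° = 0.4942, so N_q = e^(π×0.4942)·tan²(58.15°) = 4.724 × 2.591 = 12.24.
N_c = (12.24 − 1)/tan26.3° = 22.74.
Effective surcharge at the founding depth q = γ·D_f = 20.5 × 2.63 = 53.915 kPa.
With d_w = 0.7 m < B, γ̄ = 12.09 + (0.7/4) × (20.5 − 12.09) = 13.562 kN/m³.
q_ult = c·N_c·s_c + q·N_q + 0.5·γ·B·N_γ·s_γ
     = 12 × 22.744 × 1.07 + 53.915 × 12.241 + 0.5 × 13.562 × 4 × 8.42 × 0.93
     = 292.03 + 659.96 + 212.39 = 1164.4 kPa.

q_ult ≈ 1160 kPa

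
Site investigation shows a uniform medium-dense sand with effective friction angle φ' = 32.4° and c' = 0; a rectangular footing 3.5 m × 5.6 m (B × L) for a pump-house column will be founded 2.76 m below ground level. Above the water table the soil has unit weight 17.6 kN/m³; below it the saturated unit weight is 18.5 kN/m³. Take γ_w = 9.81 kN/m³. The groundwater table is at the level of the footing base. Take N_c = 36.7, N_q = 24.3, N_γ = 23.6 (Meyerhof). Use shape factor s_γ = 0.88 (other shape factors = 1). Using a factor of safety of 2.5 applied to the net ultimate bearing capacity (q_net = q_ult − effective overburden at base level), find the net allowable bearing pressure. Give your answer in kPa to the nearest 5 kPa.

q = γ·D_f = 17.6 × 2.76 = 48.576 kPa.
For the ½γBN_γ term take γ' = 18.5 − 9.81 = 8.69 kN/m³ (soil below base is submerged).
q·N_q = 48.576 × 24.3 = 1180.4 kPa
0.5·γ·B·N_γ·s_γ = 0.5 × 8.69 × 3.5 × 23.6 × 0.88 = 315.83 kPa
q_ult = 1180.4 + 315.83 = 1496.2 kPa.
Net ultimate: q_net = 1496.2 − 48.576 = 1447.7 kPa.
q_all(net) = 1447.7 / 2.5 = 579.06 kPa.

q_all(net) ≈ 580 kPa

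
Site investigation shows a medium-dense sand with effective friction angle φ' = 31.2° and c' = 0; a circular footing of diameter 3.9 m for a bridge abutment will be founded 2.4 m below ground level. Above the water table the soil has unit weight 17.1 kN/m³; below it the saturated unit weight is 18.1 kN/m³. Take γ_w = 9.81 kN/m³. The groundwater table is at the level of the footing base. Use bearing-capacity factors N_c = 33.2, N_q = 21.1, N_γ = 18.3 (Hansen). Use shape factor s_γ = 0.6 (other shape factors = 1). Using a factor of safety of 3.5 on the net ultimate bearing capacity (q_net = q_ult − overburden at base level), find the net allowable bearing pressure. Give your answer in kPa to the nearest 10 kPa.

q_all(net) ≈ 290 kPa

q = γ·D_f = 17.1 × 2.4 = 41.04 kPa.
For the ½γBN_γ term take γ' = 18.1 − 9.81 = 8.29 kN/m³ (soil below base is submerged).
q·N_q = 41.04 × 21.1 = 865.94 kPa
0.5·γ·B·N_γ·s_γ = 0.5 × 8.29 × 3.9 × 18.3 × 0.6 = 177.5 kPa
q_ult = 865.94 + 177.5 = 1043.4 kPa.
q_net = 1043.4 − 41.04 = 1002.4 kPa.
q_all(net) = 1002.4 / 3.5 = 286.4 kPa.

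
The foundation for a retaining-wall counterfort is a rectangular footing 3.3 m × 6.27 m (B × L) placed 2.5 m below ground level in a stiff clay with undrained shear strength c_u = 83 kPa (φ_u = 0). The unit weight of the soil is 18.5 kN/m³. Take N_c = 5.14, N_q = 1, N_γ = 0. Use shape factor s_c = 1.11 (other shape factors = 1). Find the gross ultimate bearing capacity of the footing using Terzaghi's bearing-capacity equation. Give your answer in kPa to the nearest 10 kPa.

Effective surcharge at the founding depth q = γ·D_f = 18.5 × 2.5 = 46.25 kPa.
q_ult = c·N_c·s_c + q·N_q
     = 83 × 5.14 × 1.11 + 46.25 × 1
     = 473.55 + 46.25 = 519.8 kPa.

q_ult ≈ 520 kPa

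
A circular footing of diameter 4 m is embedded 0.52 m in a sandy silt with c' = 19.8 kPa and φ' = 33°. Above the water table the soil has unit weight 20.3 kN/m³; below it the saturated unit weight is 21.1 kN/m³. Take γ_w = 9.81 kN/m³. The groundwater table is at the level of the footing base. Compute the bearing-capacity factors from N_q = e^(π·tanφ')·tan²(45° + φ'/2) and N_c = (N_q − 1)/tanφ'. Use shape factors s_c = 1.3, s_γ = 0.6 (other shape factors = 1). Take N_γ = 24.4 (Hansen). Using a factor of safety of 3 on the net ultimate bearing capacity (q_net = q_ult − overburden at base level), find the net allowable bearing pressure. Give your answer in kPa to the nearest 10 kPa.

q_all(net) ≈ 530 kPa

N_q = e^(π·tan33°)·tan²(61.5°) = 26.09; N_c = (N_q − 1)/tanφ' = 38.64.
q = γ·D_f = 20.3 × 0.52 = 10.556 kPa.
For the ½γBN_γ term take γ' = 21.1 − 9.81 = 11.29 kN/m³ (soil below base is submerged).
c·N_c·s_c = 19.8 × 38.638 × 1.3 = 994.55 kPa
q·N_q = 10.556 × 26.092 = 275.43 kPa
0.5·γ·B·N_γ·s_γ = 0.5 × 11.29 × 4 × 24.4 × 0.6 = 330.57 kPa
q_ult = 994.55 + 275.43 + 330.57 = 1600.5 kPa.
q_net = 1600.5 − 10.556 = 1590 kPa.
q_all(net) = 1590 / 3 = 530 kPa.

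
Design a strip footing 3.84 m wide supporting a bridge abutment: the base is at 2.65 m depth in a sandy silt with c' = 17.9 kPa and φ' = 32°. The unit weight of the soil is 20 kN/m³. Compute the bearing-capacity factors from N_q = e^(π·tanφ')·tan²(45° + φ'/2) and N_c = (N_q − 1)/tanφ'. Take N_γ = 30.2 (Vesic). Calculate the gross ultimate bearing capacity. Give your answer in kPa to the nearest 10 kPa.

q_ult ≈ 3020 kPa

tan32° = 0.6249, so N_q = e^(π×0.6249)·tan²(61°) = 7.121 × 3.255 = 23.18.
N_c = (23.18 − 1)/tan32° = 35.49.
Effective surcharge at the founding depth q = γ·D_f = 20 × 2.65 = 53 kPa.
q_ult = c·N_c + q·N_q + 0.5·γ·B·N_γ
     = 17.9 × 35.49 + 53 × 23.177 + 0.5 × 20 × 3.84 × 30.2
     = 635.28 + 1228.4 + 1159.7 = 3023.3 kPa.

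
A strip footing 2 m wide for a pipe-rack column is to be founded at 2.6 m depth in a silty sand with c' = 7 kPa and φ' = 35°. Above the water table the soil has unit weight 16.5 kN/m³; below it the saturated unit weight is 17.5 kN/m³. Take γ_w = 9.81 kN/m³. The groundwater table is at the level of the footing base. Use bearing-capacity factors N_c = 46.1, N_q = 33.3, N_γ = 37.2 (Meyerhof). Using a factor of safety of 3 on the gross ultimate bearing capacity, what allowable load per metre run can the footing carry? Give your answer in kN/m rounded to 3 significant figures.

q = γ·D_f = 16.5 × 2.6 = 42.9 kPa.
For the ½γBN_γ term take γ' = 17.5 − 9.81 = 7.69 kN/m³ (soil below base is submerged).
c·N_c = 7 × 46.1 = 322.7 kPa
q·N_q = 42.9 × 33.3 = 1428.6 kPa
0.5·γ·B·N_γ = 0.5 × 7.69 × 2 × 37.2 = 286.07 kPa
q_ult = 322.7 + 1428.6 + 286.07 = 2037.3 kPa.
Gross allowable pressure q_all = 2037.3 / 3 = 679.11 kPa.
Allowable wall load = q_all × B = 679.11 × 2 = 1358.2 kN per metre run.

≈ 1360 kN/m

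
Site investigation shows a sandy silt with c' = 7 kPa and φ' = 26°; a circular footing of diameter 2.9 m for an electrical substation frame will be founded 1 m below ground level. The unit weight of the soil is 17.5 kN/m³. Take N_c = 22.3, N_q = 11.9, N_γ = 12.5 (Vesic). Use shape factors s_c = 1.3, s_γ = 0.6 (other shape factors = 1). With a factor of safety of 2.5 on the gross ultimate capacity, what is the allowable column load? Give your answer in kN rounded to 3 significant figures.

P_all ≈ 1590 kN

q = γ·D_f = 17.5 × 1 = 17.5 kPa.
c·N_c·s_c = 7 × 22.3 × 1.3 = 202.93 kPa
q·N_q = 17.5 × 11.9 = 208.25 kPa
0.5·γ·B·N_γ·s_γ = 0.5 × 17.5 × 2.9 × 12.5 × 0.6 = 190.31 kPa
q_ult = 202.93 + 208.25 + 190.31 = 601.49 kPa.
Gross allowable pressure q_all = 601.49 / 2.5 = 240.6 kPa.
Footing area = 6.6052 m², so allowable column load = 240.6 × 6.6052 = 1589.2 kN.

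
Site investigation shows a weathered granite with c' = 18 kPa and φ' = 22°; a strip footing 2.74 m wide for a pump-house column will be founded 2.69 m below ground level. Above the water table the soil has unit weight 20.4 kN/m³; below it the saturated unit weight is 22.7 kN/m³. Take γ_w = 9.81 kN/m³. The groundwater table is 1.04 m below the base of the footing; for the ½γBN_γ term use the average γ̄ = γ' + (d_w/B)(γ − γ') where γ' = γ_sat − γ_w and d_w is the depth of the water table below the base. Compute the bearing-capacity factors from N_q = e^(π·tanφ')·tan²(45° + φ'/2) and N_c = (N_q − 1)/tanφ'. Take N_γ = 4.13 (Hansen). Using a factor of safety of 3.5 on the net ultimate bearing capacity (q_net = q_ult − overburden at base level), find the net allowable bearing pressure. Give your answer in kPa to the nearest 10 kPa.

q_all(net) ≈ 220 kPa

N_q = e^(π·tan22°)·tan²(56°) = 7.82; N_c = (N_q − 1)/tanφ' = 16.88.
Effective surcharge at the founding depth q = γ·D_f = 20.4 × 2.69 = 54.876 kPa.
With d_w = 1.04 m < B, γ̄ = 12.89 + (1.04/2.74) × (20.4 − 12.89) = 15.741 kN/m³.
q_ult = c·N_c + q·N_q + 0.5·γ·B·N_γ
     = 18 × 16.883 + 54.876 × 7.8211 + 0.5 × 15.741 × 2.74 × 4.13
     = 303.89 + 429.19 + 89.061 = 822.14 kPa.
q_net = 822.14 − 54.876 = 767.27 kPa.
q_all(net) = 767.27 / 3.5 = 219.22 kPa.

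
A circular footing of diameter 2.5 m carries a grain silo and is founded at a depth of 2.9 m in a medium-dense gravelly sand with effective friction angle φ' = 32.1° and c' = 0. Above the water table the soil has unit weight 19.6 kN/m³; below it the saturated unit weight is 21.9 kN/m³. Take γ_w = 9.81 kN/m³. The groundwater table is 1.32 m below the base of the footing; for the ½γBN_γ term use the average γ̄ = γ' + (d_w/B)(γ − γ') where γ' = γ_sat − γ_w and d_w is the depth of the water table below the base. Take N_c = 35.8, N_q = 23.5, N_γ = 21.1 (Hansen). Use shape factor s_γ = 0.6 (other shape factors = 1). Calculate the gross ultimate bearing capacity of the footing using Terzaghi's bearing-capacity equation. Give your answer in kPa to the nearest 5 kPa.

q_ult ≈ 1590 kPa

Effective surcharge at the founding depth q = γ·D_f = 19.6 × 2.9 = 56.84 kPa.
With d_w = 1.32 m < B, γ̄ = 12.09 + (1.32/2.5) × (19.6 − 12.09) = 16.055 kN/m³.
q_ult = q·N_q + 0.5·γ·B·N_γ·s_γ
     = 56.84 × 23.5 + 0.5 × 16.055 × 2.5 × 21.1 × 0.6
     = 1335.7 + 254.07 = 1589.8 kPa.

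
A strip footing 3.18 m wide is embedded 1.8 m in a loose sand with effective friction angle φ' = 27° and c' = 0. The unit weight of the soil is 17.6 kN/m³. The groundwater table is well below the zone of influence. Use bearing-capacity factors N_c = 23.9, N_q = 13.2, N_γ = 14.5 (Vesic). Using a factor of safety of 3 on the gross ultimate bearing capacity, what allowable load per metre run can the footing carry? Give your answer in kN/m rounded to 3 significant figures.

≈ 873 kN/m

q = γ·D_f = 17.6 × 1.8 = 31.68 kPa.
q·N_q = 31.68 × 13.2 = 418.18 kPa
0.5·γ·B·N_γ = 0.5 × 17.6 × 3.18 × 14.5 = 405.77 kPa
q_ult = 418.18 + 405.77 = 823.94 kPa.
Gross allowable pressure q_all = 823.94 / 3 = 274.65 kPa.
Allowable wall load = q_all × B = 274.65 × 3.18 = 873.38 kN per metre run.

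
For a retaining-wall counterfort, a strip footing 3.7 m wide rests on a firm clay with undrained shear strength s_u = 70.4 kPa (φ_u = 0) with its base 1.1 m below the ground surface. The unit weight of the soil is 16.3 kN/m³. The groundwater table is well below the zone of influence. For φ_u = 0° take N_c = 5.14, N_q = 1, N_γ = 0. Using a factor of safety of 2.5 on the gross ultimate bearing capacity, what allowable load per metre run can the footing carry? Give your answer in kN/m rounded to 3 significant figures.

≈ 562 kN/m

q = γ·D_f = 16.3 × 1.1 = 17.93 kPa.
c·N_c = 70.4 × 5.14 = 361.86 kPa
q·N_q = 17.93 × 1 = 17.93 kPa
q_ult = 361.86 + 17.93 = 379.79 kPa.
Gross allowable pressure q_all = 379.79 / 2.5 = 151.91 kPa.
Allowable wall load = q_all × B = 151.91 × 3.7 = 562.08 kN per metre run.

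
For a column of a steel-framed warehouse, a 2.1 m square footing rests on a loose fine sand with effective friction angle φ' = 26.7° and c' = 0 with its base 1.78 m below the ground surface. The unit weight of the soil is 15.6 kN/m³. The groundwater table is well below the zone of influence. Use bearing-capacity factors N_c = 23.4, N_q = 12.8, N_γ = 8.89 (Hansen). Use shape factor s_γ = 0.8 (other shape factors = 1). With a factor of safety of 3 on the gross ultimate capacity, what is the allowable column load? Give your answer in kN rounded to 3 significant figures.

P_all ≈ 694 kN

q = γ·D_f = 15.6 × 1.78 = 27.768 kPa.
q·N_q = 27.768 × 12.8 = 355.43 kPa
0.5·γ·B·N_γ·s_γ = 0.5 × 15.6 × 2.1 × 8.89 × 0.8 = 116.49 kPa
q_ult = 355.43 + 116.49 = 471.92 kPa.
Gross allowable pressure q_all = 471.92 / 3 = 157.31 kPa.
Footing area = 4.41 m², so allowable column load = 157.31 × 4.41 = 693.73 kN.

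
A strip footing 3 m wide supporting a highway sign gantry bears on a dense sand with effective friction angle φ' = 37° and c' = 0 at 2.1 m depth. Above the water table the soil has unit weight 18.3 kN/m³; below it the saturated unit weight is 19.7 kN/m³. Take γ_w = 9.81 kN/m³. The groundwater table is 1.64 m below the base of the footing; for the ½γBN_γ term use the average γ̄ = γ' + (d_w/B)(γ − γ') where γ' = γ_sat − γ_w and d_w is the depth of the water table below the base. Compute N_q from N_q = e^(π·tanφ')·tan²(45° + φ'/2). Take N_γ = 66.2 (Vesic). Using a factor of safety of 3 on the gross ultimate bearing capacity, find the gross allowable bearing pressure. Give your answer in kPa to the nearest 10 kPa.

q_all ≈ 1030 kPa

N_q = e^(π·tan37°)·tan²(63.5°) = 42.92.
Overburden at base level: q = 18.3 × 2.1 = 38.43 kPa.
The water table is 1.64 m below the base (< B = 3 m), so the ½γBN_γ term uses γ̄ = γ' + (d_w/B)(γ − γ') = 9.89 + (1.64/3)(18.3 − 9.89) = 14.487 kN/m³.
Surcharge term q·N_q = 38.43 × 42.92 = 1649.4 kPa; self-weight term 0.5·γ·B·N_γ = 0.5 × 14.487 × 3 × 66.2 = 1438.6 kPa.
q_ult = 1649.4 + 1438.6 = 3088 kPa.
q_all = 3088 / 3 = 1029.3 kPa.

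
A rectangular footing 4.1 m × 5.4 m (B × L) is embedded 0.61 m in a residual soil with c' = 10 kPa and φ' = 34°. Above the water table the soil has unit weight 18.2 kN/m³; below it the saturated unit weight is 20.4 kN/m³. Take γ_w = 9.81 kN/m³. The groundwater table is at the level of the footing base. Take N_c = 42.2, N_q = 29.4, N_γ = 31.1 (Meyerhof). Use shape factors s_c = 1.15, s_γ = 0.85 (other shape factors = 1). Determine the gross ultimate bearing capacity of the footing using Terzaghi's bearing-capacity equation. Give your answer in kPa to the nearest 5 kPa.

q = γ·D_f = 18.2 × 0.61 = 11.102 kPa.
For the ½γBN_γ term take γ' = 20.4 − 9.81 = 10.59 kN/m³ (soil below base is submerged).
c·N_c·s_c = 10 × 42.2 × 1.15 = 485.3 kPa
q·N_q = 11.102 × 29.4 = 326.4 kPa
0.5·γ·B·N_γ·s_γ = 0.5 × 10.59 × 4.1 × 31.1 × 0.85 = 573.89 kPa
q_ult = 485.3 + 326.4 + 573.89 = 1385.6 kPa.

q_ult ≈ 1385 kPa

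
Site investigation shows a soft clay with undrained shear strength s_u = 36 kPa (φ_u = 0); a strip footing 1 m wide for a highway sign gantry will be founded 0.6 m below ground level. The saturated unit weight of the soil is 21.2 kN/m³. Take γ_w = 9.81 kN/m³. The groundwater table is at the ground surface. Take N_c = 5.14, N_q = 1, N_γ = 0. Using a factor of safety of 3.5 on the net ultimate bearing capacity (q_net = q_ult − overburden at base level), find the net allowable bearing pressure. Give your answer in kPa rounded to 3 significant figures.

q_all(net) ≈ 52.9 kPa

With the water table at the surface the whole profile is submerged: γ' = 21.2 − 9.81 = 11.39 kN/m³, so q = γ'·D_f = 6.834 kPa.
q_ult = c·N_c + q·N_q
     = 36 × 5.14 + 6.834 × 1
     = 185.04 + 6.834 = 191.87 kPa.
q_net = 191.87 − 6.834 = 185.04 kPa.
q_all(net) = 185.04 / 3.5 = 52.869 kPa.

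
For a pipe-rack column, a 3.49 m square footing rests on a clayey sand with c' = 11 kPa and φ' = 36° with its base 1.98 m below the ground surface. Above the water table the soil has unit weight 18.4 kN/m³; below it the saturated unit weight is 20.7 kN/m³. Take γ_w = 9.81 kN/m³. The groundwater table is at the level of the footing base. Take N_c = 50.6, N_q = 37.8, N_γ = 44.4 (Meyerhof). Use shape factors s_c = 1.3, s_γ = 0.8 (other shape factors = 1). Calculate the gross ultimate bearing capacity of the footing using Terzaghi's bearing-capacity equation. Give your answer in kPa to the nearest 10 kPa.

Effective surcharge at the founding depth q = γ·D_f = 18.4 × 1.98 = 36.432 kPa.
The water table coincides with the base, so in the self-weight term γ → γ' = 10.89 kN/m³.
q_ult = c·N_c·s_c + q·N_q + 0.5·γ·B·N_γ·s_γ
     = 11 × 50.6 × 1.3 + 36.432 × 37.8 + 0.5 × 10.89 × 3.49 × 44.4 × 0.8
     = 723.58 + 1377.1 + 674.99 = 2775.7 kPa.

q_ult ≈ 2780 kPa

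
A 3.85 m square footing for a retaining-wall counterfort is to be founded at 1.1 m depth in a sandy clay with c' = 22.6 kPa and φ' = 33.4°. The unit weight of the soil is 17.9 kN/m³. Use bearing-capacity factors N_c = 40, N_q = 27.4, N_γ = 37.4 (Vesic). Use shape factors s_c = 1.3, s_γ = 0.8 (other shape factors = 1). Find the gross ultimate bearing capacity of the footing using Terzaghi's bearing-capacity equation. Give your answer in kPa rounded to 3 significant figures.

Effective surcharge at the founding depth q = γ·D_f = 17.9 × 1.1 = 19.69 kPa.
q_ult = c·N_c·s_c + q·N_q + 0.5·γ·B·N_γ·s_γ
     = 22.6 × 40 × 1.3 + 19.69 × 27.4 + 0.5 × 17.9 × 3.85 × 37.4 × 0.8
     = 1175.2 + 539.51 + 1031 = 2745.7 kPa.

q_ult ≈ 2750 kPa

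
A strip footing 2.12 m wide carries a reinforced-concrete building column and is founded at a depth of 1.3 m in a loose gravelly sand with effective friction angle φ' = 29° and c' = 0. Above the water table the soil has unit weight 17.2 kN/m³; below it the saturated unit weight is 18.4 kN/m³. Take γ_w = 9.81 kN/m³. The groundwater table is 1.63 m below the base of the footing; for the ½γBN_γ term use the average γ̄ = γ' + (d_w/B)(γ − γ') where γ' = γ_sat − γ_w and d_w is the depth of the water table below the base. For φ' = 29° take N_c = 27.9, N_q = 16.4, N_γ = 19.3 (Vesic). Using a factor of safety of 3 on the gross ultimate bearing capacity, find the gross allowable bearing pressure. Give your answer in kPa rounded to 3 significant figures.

Overburden at base level: q = 17.2 × 1.3 = 22.36 kPa.
The water table is 1.63 m below the base (< B = 2.12 m), so the ½γBN_γ term uses γ̄ = γ' + (d_w/B)(γ − γ') = 8.59 + (1.63/2.12)(17.2 − 8.59) = 15.21 kN/m³.
Surcharge term q·N_q = 22.36 × 16.4 = 366.7 kPa; self-weight term 0.5·γ·B·N_γ = 0.5 × 15.21 × 2.12 × 19.3 = 311.17 kPa.
q_ult = 366.7 + 311.17 = 677.87 kPa.
q_all = 677.87 / 3 = 225.96 kPa.

q_all ≈ 226 kPa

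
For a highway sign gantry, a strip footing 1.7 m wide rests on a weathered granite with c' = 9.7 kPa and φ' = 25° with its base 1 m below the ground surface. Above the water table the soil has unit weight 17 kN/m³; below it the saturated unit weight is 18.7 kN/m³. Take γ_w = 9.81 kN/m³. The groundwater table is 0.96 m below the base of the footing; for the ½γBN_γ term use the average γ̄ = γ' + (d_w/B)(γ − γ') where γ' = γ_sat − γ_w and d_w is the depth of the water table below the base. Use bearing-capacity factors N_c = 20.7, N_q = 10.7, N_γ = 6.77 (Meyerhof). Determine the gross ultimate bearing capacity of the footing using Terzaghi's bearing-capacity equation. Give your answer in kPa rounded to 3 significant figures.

q_ult ≈ 460 kPa

Overburden at base level: q = 17 × 1 = 17 kPa.
The water table is 0.96 m below the base (< B = 1.7 m), so the ½γBN_γ term uses γ̄ = γ' + (d_w/B)(γ − γ') = 8.89 + (0.96/1.7)(17 − 8.89) = 13.47 kN/m³.
Cohesion term c·N_c = 9.7 × 20.7 = 200.79 kPa; surcharge term q·N_q = 17 × 10.7 = 181.9 kPa; self-weight term 0.5·γ·B·N_γ = 0.5 × 13.47 × 1.7 × 6.77 = 77.512 kPa.
q_ult = 200.79 + 181.9 + 77.512 = 460.2 kPa.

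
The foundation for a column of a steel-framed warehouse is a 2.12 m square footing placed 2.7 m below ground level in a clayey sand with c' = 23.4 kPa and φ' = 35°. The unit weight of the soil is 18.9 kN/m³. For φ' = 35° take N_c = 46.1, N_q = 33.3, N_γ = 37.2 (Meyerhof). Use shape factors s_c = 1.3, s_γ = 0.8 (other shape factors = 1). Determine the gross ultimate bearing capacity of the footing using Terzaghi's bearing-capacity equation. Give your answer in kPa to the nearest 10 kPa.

q_ult ≈ 3700 kPa

q = γ·D_f = 18.9 × 2.7 = 51.03 kPa.
c·N_c·s_c = 23.4 × 46.1 × 1.3 = 1402.4 kPa
q·N_q = 51.03 × 33.3 = 1699.3 kPa
0.5·γ·B·N_γ·s_γ = 0.5 × 18.9 × 2.12 × 37.2 × 0.8 = 596.21 kPa
q_ult = 1402.4 + 1699.3 + 596.21 = 3697.9 kPa.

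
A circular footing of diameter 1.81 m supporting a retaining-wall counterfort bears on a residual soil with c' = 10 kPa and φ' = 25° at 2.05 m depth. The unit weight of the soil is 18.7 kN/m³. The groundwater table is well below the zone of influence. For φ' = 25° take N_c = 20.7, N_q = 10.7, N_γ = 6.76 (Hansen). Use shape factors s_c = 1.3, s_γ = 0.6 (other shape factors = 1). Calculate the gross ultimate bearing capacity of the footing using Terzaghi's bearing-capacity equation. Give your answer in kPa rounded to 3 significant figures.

q_ult ≈ 748 kPa

q = γ·D_f = 18.7 × 2.05 = 38.335 kPa.
c·N_c·s_c = 10 × 20.7 × 1.3 = 269.1 kPa
q·N_q = 38.335 × 10.7 = 410.18 kPa
0.5·γ·B·N_γ·s_γ = 0.5 × 18.7 × 1.81 × 6.76 × 0.6 = 68.642 kPa
q_ult = 269.1 + 410.18 + 68.642 = 747.93 kPa.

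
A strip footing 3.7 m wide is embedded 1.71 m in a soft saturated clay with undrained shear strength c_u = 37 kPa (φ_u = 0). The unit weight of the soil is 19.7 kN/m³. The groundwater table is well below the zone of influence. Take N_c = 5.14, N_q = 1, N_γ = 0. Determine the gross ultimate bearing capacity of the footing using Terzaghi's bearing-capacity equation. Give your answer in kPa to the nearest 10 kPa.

Effective surcharge at the founding depth q = γ·D_f = 19.7 × 1.71 = 33.687 kPa.
q_ult = c·N_c + q·N_q
     = 37 × 5.14 + 33.687 × 1
     = 190.18 + 33.687 = 223.87 kPa.

q_ult ≈ 220 kPa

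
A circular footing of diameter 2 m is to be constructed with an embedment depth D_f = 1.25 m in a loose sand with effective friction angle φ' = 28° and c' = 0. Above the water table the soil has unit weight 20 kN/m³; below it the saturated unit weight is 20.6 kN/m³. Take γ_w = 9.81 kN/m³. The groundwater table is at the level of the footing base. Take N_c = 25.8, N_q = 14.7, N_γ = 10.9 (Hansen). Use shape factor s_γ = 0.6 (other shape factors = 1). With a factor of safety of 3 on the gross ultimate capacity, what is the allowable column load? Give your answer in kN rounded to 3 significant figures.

P_all ≈ 459 kN

q = γ·D_f = 20 × 1.25 = 25 kPa.
For the ½γBN_γ term take γ' = 20.6 − 9.81 = 10.79 kN/m³ (soil below base is submerged).
q·N_q = 25 × 14.7 = 367.5 kPa
0.5·γ·B·N_γ·s_γ = 0.5 × 10.79 × 2 × 10.9 × 0.6 = 70.567 kPa
q_ult = 367.5 + 70.567 = 438.07 kPa.
Gross allowable pressure q_all = 438.07 / 3 = 146.02 kPa.
Footing area = 3.1416 m², so allowable column load = 146.02 × 3.1416 = 458.74 kN.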